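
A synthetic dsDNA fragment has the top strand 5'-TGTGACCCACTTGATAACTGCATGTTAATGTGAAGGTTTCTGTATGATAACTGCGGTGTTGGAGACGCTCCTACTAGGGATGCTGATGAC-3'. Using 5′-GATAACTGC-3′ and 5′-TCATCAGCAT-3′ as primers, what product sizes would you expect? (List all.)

77 bp, 44 bp

The forward primer GATAACTGC matches the top strand at positions 13–21, 46–54.
The reverse primer's reverse complement is ATGCTGATGA, matching at positions 80–89.
Each forward site pairs with the reverse site to give a product ending at position 89: sizes 77, 44 bp.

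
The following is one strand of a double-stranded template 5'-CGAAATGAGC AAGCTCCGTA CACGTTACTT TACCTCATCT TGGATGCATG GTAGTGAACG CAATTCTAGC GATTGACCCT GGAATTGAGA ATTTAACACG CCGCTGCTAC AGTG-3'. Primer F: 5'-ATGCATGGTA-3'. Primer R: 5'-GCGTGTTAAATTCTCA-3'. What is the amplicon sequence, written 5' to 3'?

Forward primer ATGCATGGTA is found on the top strand at positions 44–53.
The reverse primer's reverse complement is TGAGAATTTAACACGC, which matches the template at positions 86–101.
The product is the template from position 44 through 101 (58 bp).

5'-ATGCATGGTAGTGAACGCAATTCTAGCGATTGACCCTGGAATTGAGAATTTAACACGC-3'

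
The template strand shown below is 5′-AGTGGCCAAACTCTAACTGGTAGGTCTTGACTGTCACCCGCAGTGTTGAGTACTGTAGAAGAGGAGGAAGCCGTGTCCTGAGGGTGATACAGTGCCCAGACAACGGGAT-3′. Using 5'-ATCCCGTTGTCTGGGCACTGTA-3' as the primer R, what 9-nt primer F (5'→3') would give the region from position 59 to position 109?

5'-AAGAGGAGG-3'

The reverse primer's reverse complement TACAGTGCCCAGACAACGGGAT matches the template at positions 88–109; the product starts at position 59.
The forward primer is identical to the top strand over positions 59–67: AAGAGGAGG.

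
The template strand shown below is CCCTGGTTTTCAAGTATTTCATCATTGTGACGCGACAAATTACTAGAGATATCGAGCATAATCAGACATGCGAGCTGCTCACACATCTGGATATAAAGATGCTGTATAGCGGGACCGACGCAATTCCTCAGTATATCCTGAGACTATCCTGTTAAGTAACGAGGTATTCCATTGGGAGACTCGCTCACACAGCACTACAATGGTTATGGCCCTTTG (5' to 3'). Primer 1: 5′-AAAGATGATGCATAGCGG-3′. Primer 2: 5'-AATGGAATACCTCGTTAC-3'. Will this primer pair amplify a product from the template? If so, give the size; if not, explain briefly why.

No product — primer 1 has no binding site in the template.

Primer 1 (AAAGATGATGCATAGCGG) does not match the top strand, and its reverse complement CCGCTATGCATCATCTTT does not match either.
With no annealing site for primer 1, no amplification occurs.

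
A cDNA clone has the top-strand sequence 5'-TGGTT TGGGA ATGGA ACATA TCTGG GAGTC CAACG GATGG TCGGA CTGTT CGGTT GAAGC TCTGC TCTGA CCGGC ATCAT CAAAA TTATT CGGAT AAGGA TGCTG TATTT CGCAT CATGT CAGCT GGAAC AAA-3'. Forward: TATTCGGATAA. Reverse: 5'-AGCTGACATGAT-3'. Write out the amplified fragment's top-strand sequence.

The forward primer matches the template at positions 87–97.
Reverse complement of the reverse primer: ATCATGTCAGCT. This occurs on the top strand at positions 114–125.
The product is the template from position 87 through 125 (39 bp).

5'-TATTCGGATAAGGATGCTGTATTTCGCATCATGTCAGCT-3'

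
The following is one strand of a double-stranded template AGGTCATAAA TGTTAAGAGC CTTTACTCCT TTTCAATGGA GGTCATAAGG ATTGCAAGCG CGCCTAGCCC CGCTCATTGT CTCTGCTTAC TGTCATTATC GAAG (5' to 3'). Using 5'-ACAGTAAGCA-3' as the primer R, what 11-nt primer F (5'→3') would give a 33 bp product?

5'-CGCCTAGCCCC-3'

The reverse primer's reverse complement TGCTTACTGT matches the template at positions 84–93, so the product ends at position 93.
A 33 bp product then starts at position 93 − 33 + 1 = 61.
The forward primer is identical to the top strand there: CGCCTAGCCCC.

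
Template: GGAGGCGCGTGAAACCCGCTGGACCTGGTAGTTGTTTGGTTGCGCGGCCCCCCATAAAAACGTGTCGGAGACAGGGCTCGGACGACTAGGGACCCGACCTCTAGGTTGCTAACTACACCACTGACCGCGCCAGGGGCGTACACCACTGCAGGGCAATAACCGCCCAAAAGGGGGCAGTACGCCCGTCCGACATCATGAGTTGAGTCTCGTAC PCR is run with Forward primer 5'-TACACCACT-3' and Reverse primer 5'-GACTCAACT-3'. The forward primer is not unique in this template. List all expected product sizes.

The forward primer TACACCACT matches the top strand at positions 114–122, 139–147.
The reverse primer's reverse complement is AGTTGAGTC, matching at positions 198–206.
Each forward site pairs with the reverse site to give a product ending at position 206: sizes 93, 68 bp.

93 bp, 68 bp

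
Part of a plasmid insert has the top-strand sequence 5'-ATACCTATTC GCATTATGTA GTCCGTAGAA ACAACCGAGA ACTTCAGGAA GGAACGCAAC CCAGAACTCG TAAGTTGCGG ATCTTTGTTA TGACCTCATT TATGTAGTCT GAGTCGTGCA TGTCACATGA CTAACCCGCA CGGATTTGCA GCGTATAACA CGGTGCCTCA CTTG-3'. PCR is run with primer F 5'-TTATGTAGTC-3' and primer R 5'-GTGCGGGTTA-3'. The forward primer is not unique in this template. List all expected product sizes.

128 bp, 42 bp

The forward primer TTATGTAGTC matches the top strand at positions 14–23, 100–109.
The reverse primer's reverse complement is TAACCCGCAC, matching at positions 132–141.
Each forward site pairs with the reverse site to give a product ending at position 141: sizes 128, 42 bp.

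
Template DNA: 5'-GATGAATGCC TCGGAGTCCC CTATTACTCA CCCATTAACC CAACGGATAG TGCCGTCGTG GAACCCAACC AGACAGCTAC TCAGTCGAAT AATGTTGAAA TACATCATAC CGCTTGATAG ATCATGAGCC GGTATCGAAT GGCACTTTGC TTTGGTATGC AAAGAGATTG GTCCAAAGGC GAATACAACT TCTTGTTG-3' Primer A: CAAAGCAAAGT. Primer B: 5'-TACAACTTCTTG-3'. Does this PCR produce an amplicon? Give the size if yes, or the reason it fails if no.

Primer A (CAAAGCAAAGT) has reverse complement ACTTTGCTTTG, which matches the top strand at positions 144–154; primer A anneals to the top strand there with its 3' end pointing upstream toward position 144.
Primer B (TACAACTTCTTG) matches the top strand directly at positions 184–195; it anneals to the bottom strand with its 3' end pointing downstream toward position 195.
The 3' ends diverge (primer A extends toward position 1, primer B toward position 198), so the primers never converge on a shared product.

No product — the primers' 3' ends point away from each other.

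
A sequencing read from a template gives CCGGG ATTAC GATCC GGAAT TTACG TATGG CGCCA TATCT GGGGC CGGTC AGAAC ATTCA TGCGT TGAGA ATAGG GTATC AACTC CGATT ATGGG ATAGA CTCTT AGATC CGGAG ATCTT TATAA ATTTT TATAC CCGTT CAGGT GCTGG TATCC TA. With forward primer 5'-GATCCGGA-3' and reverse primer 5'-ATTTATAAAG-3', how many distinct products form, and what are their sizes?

The forward primer GATCCGGA matches the top strand at positions 11–18, 107–114.
The reverse primer's reverse complement is CTTTATAAAT, matching at positions 118–127.
Each forward site pairs with the reverse site to give a product ending at position 127: sizes 117, 21 bp.

Two products: 117 bp, 21 bp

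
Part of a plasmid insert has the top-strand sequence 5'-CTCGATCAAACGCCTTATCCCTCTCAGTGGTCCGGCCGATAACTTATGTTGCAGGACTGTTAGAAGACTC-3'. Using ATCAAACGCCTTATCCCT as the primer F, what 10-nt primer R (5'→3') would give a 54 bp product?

The forward primer binds at positions 5–22, so a 54 bp product ends at position 5 + 54 − 1 = 58.
The reverse primer anneals to the top strand over positions 49–58, i.e. to TTGCAGGACT.
Its sequence written 5'→3' is the reverse complement: AGTCCTGCAA.

5'-AGTCCTGCAA-3'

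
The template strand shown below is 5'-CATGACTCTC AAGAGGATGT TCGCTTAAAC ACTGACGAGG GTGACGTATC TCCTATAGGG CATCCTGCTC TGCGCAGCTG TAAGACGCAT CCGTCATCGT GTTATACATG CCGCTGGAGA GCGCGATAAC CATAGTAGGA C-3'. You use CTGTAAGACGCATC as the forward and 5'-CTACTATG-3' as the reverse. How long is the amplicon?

The forward primer matches the template at positions 78–91.
Taking the reverse complement of CTACTATG gives CATAGTAG, found at positions 131–138 on the template; the primer anneals here to the top strand with its 3' end pointing upstream.
The product runs from position 78 to position 138, so its length is 138 − 78 + 1 = 61 bp.

61 bp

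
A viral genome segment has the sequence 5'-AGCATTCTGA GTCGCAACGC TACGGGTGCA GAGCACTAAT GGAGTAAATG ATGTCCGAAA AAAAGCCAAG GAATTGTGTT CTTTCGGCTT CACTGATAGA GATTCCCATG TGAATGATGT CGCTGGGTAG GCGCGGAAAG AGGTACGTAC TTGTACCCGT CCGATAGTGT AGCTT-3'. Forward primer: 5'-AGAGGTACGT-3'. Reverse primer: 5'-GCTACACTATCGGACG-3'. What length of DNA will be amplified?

Scanning the template, AGAGGTACGT occurs at positions 139–148; this primer anneals to the bottom strand there with its 3' end pointing downstream.
Taking the reverse complement of GCTACACTATCGGACG gives CGTCCGATAGTGTAGC, found at positions 158–173 on the template; the primer anneals here to the top strand with its 3' end pointing upstream.
Amplicon spans positions 139–173: 35 bp.

35 bp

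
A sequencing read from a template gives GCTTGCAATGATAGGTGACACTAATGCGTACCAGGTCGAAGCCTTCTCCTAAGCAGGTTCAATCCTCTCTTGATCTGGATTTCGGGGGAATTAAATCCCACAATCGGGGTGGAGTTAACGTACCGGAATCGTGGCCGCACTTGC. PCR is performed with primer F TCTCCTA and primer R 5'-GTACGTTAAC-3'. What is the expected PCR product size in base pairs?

79 bp

Scanning the template, TCTCCTA occurs at positions 45–51; this primer anneals to the bottom strand there with its 3' end pointing downstream.
The reverse primer's reverse complement is GTTAACGTAC, which matches the template at positions 114–123.
Product length = (reverse-primer end) − (forward-primer start) + 1 = 123 − 45 + 1 = 79 bp.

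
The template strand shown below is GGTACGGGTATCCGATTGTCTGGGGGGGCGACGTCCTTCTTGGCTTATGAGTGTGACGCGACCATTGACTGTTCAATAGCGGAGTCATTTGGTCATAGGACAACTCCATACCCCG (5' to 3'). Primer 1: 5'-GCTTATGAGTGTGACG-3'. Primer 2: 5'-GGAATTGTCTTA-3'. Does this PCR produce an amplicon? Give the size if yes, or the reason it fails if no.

Primer 2 (GGAATTGTCTTA) does not match the top strand, and its reverse complement TAAGACAATTCC does not match either.
With no annealing site for primer 2, no amplification occurs.

No product — primer 2 has no binding site in the template.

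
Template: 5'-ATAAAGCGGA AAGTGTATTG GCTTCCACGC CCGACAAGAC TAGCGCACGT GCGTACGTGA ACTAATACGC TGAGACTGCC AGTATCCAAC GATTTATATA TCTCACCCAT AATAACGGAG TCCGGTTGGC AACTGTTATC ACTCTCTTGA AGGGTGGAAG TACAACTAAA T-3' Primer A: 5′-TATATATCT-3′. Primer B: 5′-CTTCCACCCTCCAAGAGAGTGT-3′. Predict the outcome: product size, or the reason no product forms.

No product — primer B has no binding site in the template.

Primer B (CTTCCACCCTCCAAGAGAGTGT) does not match the top strand, and its reverse complement ACACTCTCTTGGAGGGTGGAAG does not match either.
With no annealing site for primer B, no amplification occurs.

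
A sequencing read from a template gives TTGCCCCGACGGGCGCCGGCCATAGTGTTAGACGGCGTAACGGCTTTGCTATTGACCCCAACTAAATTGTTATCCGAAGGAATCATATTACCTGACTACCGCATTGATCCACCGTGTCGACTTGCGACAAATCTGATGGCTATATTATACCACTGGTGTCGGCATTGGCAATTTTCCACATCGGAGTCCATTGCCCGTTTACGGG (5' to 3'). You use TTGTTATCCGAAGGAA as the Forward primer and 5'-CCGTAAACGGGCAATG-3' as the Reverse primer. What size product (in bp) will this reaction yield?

138 bp

Forward primer TTGTTATCCGAAGGAA is found on the top strand at positions 67–82.
The reverse primer's reverse complement is CATTGCCCGTTTACGG, which matches the template at positions 189–204.
Product length = (reverse-primer end) − (forward-primer start) + 1 = 204 − 67 + 1 = 138 bp.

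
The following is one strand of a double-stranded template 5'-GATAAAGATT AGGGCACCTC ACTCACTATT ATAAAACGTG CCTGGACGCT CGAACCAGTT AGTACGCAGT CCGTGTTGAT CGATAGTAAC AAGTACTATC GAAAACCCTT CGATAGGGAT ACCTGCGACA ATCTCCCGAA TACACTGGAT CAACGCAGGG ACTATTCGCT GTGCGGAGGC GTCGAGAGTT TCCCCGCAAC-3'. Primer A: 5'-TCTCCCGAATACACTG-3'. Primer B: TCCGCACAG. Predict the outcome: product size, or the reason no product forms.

Primer A (TCTCCCGAATACACTG) matches the top strand at positions 132–147; it acts as a forward primer.
Primer B's reverse complement is CTGTGCGGA, matching the top strand at positions 169–177; it acts as a reverse primer.
The 3' ends face each other across positions 132–177, giving a 46 bp product.

Yes — a 46 bp product.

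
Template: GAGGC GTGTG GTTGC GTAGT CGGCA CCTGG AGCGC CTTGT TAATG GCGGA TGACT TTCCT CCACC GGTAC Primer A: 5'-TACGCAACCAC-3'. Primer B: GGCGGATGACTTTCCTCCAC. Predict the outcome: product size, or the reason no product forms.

Primer A (TACGCAACCAC) has reverse complement GTGGTTGCGTA, which matches the top strand at positions 8–18; primer A anneals to the top strand there with its 3' end pointing upstream toward position 8.
Primer B (GGCGGATGACTTTCCTCCAC) matches the top strand directly at positions 45–64; it anneals to the bottom strand with its 3' end pointing downstream toward position 64.
The 3' ends diverge (primer A extends toward position 1, primer B toward position 70), so the primers never converge on a shared product.

No product — the primers' 3' ends point away from each other.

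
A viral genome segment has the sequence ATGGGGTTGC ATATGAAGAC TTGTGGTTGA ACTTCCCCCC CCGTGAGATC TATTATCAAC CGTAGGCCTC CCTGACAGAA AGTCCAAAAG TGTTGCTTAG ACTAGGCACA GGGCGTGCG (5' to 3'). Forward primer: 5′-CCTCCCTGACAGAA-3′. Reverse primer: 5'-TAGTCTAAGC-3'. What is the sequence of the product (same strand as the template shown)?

Forward primer CCTCCCTGACAGAA is found on the top strand at positions 67–80.
Reverse complement of the reverse primer: GCTTAGACTA. This occurs on the top strand at positions 95–104.
The product is the template from position 67 through 104 (38 bp).

5'-CCTCCCTGACAGAAAGTCCAAAAGTGTTGCTTAGACTA-3'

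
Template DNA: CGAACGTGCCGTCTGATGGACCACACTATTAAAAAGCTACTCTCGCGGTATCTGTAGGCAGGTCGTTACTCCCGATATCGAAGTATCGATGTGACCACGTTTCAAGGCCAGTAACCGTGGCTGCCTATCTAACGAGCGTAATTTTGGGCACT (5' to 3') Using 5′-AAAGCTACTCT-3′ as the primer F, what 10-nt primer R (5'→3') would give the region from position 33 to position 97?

The product's 3' end on the top strand is position 97.
The reverse primer anneals to the top strand over positions 88–97, i.e. to GATGTGACCA.
Its sequence written 5'→3' is the reverse complement: TGGTCACATC.

5'-TGGTCACATC-3'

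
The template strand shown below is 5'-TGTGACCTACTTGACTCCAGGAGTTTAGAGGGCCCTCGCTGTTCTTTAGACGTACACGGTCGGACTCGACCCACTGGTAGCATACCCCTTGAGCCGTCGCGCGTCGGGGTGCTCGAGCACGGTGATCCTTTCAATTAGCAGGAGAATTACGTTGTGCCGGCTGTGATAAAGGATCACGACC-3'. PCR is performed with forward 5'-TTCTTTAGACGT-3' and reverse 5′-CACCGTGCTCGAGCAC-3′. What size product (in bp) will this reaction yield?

Forward primer TTCTTTAGACGT is found on the top strand at positions 42–53.
Reverse complement of the reverse primer: GTGCTCGAGCACGGTG. This occurs on the top strand at positions 109–124.
Product length = (reverse-primer end) − (forward-primer start) + 1 = 124 − 42 + 1 = 83 bp.

83 bp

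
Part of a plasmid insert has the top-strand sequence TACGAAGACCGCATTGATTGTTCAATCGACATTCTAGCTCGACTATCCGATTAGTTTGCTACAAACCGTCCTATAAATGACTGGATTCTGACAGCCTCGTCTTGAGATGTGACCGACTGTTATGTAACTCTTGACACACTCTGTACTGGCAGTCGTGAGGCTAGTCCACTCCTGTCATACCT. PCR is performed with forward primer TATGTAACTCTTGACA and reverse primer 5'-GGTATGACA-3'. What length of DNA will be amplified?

Scanning the template, TATGTAACTCTTGACA occurs at positions 121–136; this primer anneals to the bottom strand there with its 3' end pointing downstream.
Reverse complement of the reverse primer: TGTCATACC. This occurs on the top strand at positions 173–181.
Amplicon spans positions 121–181: 61 bp.

61 bp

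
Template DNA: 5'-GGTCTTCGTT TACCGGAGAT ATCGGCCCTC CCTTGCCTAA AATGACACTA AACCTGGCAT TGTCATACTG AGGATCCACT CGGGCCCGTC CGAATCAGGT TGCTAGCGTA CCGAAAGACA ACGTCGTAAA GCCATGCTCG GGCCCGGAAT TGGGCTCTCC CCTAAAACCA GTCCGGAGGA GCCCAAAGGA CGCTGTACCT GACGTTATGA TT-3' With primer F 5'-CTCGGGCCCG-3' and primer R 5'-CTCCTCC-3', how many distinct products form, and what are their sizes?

Two products: 103 bp, 45 bp

The forward primer CTCGGGCCCG matches the top strand at positions 79–88, 137–146.
The reverse primer's reverse complement is GGAGGAG, matching at positions 175–181.
Each forward site pairs with the reverse site to give a product ending at position 181: sizes 103, 45 bp.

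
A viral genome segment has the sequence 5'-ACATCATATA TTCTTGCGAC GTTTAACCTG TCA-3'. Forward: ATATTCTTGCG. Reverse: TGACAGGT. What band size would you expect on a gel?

26 bp

Forward primer ATATTCTTGCG is found on the top strand at positions 8–18.
Reverse complement of the reverse primer: ACCTGTCA. This occurs on the top strand at positions 26–33.
The product runs from position 8 to position 33, so its length is 33 − 8 + 1 = 26 bp.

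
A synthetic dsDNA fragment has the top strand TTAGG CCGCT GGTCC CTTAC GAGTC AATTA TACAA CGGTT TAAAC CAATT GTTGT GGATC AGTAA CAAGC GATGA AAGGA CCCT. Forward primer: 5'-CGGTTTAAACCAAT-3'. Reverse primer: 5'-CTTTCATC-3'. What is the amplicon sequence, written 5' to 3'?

5'-CGGTTTAAACCAATTGTTGTGGATCAGTAACAAGCGATGAAAG-3'

Scanning the template, CGGTTTAAACCAAT occurs at positions 36–49; this primer anneals to the bottom strand there with its 3' end pointing downstream.
The reverse primer's reverse complement is GATGAAAG, which matches the template at positions 71–78.
The product is the template from position 36 through 78 (43 bp).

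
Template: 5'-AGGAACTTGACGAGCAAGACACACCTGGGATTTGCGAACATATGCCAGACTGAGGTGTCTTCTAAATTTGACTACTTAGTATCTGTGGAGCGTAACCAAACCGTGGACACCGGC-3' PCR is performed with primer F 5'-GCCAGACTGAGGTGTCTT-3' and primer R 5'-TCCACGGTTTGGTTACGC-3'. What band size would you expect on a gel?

64 bp

The forward primer matches the template at positions 44–61.
Reverse complement of the reverse primer: GCGTAACCAAACCGTGGA. This occurs on the top strand at positions 90–107.
The product runs from position 44 to position 107, so its length is 107 − 44 + 1 = 64 bp.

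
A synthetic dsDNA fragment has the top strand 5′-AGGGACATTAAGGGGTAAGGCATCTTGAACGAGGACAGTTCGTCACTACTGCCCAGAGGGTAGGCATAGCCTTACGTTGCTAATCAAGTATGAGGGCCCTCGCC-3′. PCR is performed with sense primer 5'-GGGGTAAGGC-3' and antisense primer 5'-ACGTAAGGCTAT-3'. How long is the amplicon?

66 bp

Forward primer GGGGTAAGGC is found on the top strand at positions 12–21.
The reverse primer's reverse complement is ATAGCCTTACGT, which matches the template at positions 66–77.
Amplicon spans positions 12–77: 66 bp.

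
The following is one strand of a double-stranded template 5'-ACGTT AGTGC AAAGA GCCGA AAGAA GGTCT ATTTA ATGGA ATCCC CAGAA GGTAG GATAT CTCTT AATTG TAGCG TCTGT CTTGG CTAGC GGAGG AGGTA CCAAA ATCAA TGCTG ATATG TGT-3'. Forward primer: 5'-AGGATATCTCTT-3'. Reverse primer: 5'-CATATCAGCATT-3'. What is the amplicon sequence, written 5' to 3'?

5'-AGGATATCTCTTAATTGTAGCGTCTGTCTTGGCTAGCGGAGGAGGTACCAAAATCAATGCTGATATG-3'

The forward primer matches the template at positions 54–65.
Taking the reverse complement of CATATCAGCATT gives AATGCTGATATG, found at positions 109–120 on the template; the primer anneals here to the top strand with its 3' end pointing upstream.
The product is the template from position 54 through 120 (67 bp).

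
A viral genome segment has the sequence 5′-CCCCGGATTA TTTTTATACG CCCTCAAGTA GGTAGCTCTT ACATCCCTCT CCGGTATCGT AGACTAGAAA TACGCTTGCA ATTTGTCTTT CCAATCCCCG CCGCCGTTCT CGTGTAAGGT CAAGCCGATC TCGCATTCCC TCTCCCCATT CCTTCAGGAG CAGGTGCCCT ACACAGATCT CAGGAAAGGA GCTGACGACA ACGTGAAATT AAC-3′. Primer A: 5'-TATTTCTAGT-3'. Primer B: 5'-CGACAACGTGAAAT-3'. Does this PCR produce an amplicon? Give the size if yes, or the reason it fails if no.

No product — the primers' 3' ends point away from each other.

Primer A (TATTTCTAGT) has reverse complement ACTAGAAATA, which matches the top strand at positions 63–72; primer A anneals to the top strand there with its 3' end pointing upstream toward position 63.
Primer B (CGACAACGTGAAAT) matches the top strand directly at positions 196–209; it anneals to the bottom strand with its 3' end pointing downstream toward position 209.
The 3' ends diverge (primer A extends toward position 1, primer B toward position 213), so the primers never converge on a shared product.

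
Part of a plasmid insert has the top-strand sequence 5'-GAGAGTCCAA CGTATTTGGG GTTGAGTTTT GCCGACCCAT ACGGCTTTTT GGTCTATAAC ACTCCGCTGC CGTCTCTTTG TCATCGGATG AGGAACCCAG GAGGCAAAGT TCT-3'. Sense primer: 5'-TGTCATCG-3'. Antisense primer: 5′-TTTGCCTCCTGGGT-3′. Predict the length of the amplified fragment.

30 bp

Scanning the template, TGTCATCG occurs at positions 79–86; this primer anneals to the bottom strand there with its 3' end pointing downstream.
The reverse primer's reverse complement is ACCCAGGAGGCAAA, which matches the template at positions 95–108.
The product runs from position 79 to position 108, so its length is 108 − 79 + 1 = 30 bp.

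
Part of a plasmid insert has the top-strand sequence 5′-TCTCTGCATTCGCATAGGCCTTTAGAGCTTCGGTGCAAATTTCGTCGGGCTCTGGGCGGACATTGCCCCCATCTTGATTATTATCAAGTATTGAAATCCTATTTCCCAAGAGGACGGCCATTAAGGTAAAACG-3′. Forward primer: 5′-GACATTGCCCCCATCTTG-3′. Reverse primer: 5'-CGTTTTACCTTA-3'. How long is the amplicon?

Forward primer GACATTGCCCCCATCTTG is found on the top strand at positions 59–76.
Reverse complement of the reverse primer: TAAGGTAAAACG. This occurs on the top strand at positions 122–133.
Product length = (reverse-primer end) − (forward-primer start) + 1 = 133 − 59 + 1 = 75 bp.

75 bp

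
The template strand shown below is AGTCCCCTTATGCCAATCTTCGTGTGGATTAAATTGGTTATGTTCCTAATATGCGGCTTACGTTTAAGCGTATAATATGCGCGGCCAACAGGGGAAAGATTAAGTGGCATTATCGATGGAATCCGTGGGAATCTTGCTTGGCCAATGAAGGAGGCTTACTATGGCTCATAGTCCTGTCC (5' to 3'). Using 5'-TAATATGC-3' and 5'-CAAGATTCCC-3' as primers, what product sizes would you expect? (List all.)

The forward primer TAATATGC matches the top strand at positions 47–54, 73–80.
The reverse primer's reverse complement is GGGAATCTTG, matching at positions 127–136.
Each forward site pairs with the reverse site to give a product ending at position 136: sizes 90, 64 bp.

90 bp, 64 bp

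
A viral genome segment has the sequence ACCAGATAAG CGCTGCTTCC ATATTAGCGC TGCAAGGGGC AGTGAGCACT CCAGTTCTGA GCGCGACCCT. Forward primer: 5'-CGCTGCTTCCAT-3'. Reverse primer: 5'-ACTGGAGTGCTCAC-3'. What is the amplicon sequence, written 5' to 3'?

5'-CGCTGCTTCCATATTAGCGCTGCAAGGGGCAGTGAGCACTCCAGT-3'

Forward primer CGCTGCTTCCAT is found on the top strand at positions 11–22.
The reverse primer's reverse complement is GTGAGCACTCCAGT, which matches the template at positions 42–55.
The product is the template from position 11 through 55 (45 bp).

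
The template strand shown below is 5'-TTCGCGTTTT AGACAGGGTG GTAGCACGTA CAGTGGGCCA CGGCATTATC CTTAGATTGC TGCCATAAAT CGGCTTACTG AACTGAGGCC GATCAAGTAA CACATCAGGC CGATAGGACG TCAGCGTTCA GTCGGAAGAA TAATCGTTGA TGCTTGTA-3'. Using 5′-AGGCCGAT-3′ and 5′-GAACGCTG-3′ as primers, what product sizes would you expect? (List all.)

44 bp, 23 bp

The forward primer AGGCCGAT matches the top strand at positions 86–93, 107–114.
The reverse primer's reverse complement is CAGCGTTC, matching at positions 122–129.
Each forward site pairs with the reverse site to give a product ending at position 129: sizes 44, 23 bp.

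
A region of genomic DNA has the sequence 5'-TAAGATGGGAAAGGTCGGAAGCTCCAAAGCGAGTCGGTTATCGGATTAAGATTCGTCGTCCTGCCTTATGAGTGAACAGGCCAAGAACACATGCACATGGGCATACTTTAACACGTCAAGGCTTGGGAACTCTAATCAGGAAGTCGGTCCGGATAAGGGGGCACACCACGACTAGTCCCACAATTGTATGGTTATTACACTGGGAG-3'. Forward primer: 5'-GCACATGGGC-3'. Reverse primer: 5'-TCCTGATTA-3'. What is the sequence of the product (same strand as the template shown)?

The forward primer matches the template at positions 93–102.
Reverse complement of the reverse primer: TAATCAGGA. This occurs on the top strand at positions 133–141.
The product is the template from position 93 through 141 (49 bp).

5'-GCACATGGGCATACTTTAACACGTCAAGGCTTGGGAACTCTAATCAGGA-3'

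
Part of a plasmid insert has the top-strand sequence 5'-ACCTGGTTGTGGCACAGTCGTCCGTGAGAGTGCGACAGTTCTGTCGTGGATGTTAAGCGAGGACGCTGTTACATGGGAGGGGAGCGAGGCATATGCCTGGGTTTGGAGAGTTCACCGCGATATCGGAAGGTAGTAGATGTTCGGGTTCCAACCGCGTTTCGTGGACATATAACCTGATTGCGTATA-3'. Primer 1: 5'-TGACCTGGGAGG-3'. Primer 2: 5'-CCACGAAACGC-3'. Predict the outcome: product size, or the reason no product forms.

No product — primer 1 has no binding site in the template.

Primer 1 (TGACCTGGGAGG) does not match the top strand, and its reverse complement CCTCCCAGGTCA does not match either.
With no annealing site for primer 1, no amplification occurs.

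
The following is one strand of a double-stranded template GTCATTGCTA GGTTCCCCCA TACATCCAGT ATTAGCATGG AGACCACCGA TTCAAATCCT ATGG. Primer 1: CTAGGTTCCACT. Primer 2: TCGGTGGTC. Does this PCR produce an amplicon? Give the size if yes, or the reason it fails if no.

Primer 1 (CTAGGTTCCACT) does not match the top strand, and its reverse complement AGTGGAACCTAG does not match either.
With no annealing site for primer 1, no amplification occurs.

No product — primer 1 has no binding site in the template.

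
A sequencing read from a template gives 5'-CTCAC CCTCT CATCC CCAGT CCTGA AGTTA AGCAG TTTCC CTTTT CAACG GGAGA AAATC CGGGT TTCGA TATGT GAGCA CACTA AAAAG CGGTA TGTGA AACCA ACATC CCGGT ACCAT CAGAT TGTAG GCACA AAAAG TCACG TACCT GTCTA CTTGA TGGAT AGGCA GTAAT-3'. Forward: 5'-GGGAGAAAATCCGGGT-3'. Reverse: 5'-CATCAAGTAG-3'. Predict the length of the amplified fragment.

The forward primer matches the template at positions 50–65.
Taking the reverse complement of CATCAAGTAG gives CTACTTGATG, found at positions 153–162 on the template; the primer anneals here to the top strand with its 3' end pointing upstream.
The product runs from position 50 to position 162, so its length is 162 − 50 + 1 = 113 bp.

113 bp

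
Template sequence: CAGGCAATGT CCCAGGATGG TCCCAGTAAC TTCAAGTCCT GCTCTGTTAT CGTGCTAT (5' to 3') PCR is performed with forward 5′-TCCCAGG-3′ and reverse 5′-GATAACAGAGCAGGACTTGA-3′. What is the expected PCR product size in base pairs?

Scanning the template, TCCCAGG occurs at positions 10–16; this primer anneals to the bottom strand there with its 3' end pointing downstream.
Reverse complement of the reverse primer: TCAAGTCCTGCTCTGTTATC. This occurs on the top strand at positions 32–51.
Product length = (reverse-primer end) − (forward-primer start) + 1 = 51 − 10 + 1 = 42 bp.

42 bp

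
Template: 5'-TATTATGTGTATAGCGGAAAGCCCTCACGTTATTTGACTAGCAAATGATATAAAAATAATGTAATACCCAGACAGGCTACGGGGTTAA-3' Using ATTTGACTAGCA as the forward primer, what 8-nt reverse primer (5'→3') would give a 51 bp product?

5'-CCGTAGCC-3'

The forward primer binds at positions 32–43, so a 51 bp product ends at position 32 + 51 − 1 = 82.
The reverse primer anneals to the top strand over positions 75–82, i.e. to GGCTACGG.
Its sequence written 5'→3' is the reverse complement: CCGTAGCC.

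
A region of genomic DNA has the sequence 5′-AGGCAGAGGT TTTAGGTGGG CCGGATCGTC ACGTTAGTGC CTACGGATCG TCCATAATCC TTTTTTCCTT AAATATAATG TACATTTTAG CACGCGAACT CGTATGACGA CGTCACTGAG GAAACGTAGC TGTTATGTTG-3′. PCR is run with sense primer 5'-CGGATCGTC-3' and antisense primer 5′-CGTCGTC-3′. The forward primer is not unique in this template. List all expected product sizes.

91 bp, 69 bp

The forward primer CGGATCGTC matches the top strand at positions 22–30, 44–52.
The reverse primer's reverse complement is GACGACG, matching at positions 106–112.
Each forward site pairs with the reverse site to give a product ending at position 112: sizes 91, 69 bp.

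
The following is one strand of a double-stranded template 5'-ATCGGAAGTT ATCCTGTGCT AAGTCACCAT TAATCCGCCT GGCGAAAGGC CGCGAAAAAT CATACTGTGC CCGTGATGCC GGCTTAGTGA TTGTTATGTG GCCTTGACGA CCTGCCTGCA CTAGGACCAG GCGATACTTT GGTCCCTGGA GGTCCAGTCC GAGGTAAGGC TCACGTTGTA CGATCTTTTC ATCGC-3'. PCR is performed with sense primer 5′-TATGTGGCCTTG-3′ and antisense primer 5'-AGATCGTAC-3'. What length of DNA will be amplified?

92 bp

Forward primer TATGTGGCCTTG is found on the top strand at positions 95–106.
Taking the reverse complement of AGATCGTAC gives GTACGATCT, found at positions 178–186 on the template; the primer anneals here to the top strand with its 3' end pointing upstream.
The product runs from position 95 to position 186, so its length is 186 − 95 + 1 = 92 bp.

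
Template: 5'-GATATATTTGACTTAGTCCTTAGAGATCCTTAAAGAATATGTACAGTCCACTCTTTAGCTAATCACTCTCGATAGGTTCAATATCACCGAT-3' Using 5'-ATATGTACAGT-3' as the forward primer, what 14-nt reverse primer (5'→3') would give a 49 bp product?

The forward primer binds at positions 37–47, so a 49 bp product ends at position 37 + 49 − 1 = 85.
The reverse primer anneals to the top strand over positions 72–85, i.e. to ATAGGTTCAATATC.
Its sequence written 5'→3' is the reverse complement: GATATTGAACCTAT.

5'-GATATTGAACCTAT-3'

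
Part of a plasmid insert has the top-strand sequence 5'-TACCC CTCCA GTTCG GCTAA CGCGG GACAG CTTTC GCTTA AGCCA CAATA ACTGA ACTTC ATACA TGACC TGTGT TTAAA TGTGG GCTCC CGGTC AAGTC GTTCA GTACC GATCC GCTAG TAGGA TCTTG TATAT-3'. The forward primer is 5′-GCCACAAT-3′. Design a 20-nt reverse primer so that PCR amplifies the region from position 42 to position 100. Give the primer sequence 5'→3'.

The product's 3' end on the top strand is position 100.
The reverse primer anneals to the top strand over positions 81–100, i.e. to TGTGGGCTCCCGGTCAAGTC.
Its sequence written 5'→3' is the reverse complement: GACTTGACCGGGAGCCCACA.

5'-GACTTGACCGGGAGCCCACA-3'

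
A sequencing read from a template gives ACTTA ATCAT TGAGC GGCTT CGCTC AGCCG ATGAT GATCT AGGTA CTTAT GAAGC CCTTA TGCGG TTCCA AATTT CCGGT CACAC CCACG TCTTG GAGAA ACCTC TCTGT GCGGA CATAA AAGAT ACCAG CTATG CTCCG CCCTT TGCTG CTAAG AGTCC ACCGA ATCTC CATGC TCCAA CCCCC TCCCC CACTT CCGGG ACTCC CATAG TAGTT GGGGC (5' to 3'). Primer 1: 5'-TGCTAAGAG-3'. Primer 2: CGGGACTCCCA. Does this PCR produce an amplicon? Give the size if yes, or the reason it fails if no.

No product — both primers anneal to the same strand and extend in the same direction.

Primer 1 (TGCTAAGAG) matches the top strand at positions 149–157 (3' end points downstream).
Primer 2 (CGGGACTCCCA) also matches the top strand directly, at positions 197–207 — its reverse complement TGGGAGTCCCG is not present.
Both primers anneal to the bottom strand with 3' ends pointing the same way, so neither can prime synthesis back toward the other.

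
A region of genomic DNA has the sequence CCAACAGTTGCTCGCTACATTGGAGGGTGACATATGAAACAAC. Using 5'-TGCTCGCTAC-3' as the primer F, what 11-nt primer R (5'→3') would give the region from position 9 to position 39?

The product's 3' end on the top strand is position 39.
The reverse primer anneals to the top strand over positions 29–39, i.e. to GACATATGAAA.
Its sequence written 5'→3' is the reverse complement: TTTCATATGTC.

5'-TTTCATATGTC-3'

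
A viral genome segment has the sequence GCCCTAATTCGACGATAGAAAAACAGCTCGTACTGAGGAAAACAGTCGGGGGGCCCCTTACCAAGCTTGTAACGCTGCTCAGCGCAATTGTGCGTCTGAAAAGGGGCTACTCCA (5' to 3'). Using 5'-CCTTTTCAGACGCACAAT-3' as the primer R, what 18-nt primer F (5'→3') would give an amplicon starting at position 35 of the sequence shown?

The reverse primer's reverse complement ATTGTGCGTCTGAAAAGG matches the template at positions 87–104; the product starts at position 35.
The forward primer is identical to the top strand over positions 35–52: GAGGAAAACAGTCGGGGG.

5'-GAGGAAAACAGTCGGGGG-3'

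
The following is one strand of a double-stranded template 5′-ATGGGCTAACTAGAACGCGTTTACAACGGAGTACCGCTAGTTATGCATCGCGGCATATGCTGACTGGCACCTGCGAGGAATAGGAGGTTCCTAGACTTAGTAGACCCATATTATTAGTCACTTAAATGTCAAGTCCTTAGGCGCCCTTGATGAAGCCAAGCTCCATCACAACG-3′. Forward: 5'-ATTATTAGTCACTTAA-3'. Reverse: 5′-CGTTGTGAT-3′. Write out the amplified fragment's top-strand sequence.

Scanning the template, ATTATTAGTCACTTAA occurs at positions 110–125; this primer anneals to the bottom strand there with its 3' end pointing downstream.
The reverse primer's reverse complement is ATCACAACG, which matches the template at positions 165–173.
The product is the template from position 110 through 173 (64 bp).

5'-ATTATTAGTCACTTAAATGTCAAGTCCTTAGGCGCCCTTGATGAAGCCAAGCTCCATCACAACG-3'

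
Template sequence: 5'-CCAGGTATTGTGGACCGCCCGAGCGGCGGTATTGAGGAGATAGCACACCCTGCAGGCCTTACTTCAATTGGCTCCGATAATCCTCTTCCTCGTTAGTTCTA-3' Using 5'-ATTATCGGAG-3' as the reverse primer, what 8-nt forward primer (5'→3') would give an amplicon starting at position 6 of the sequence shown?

The reverse primer's reverse complement CTCCGATAAT matches the template at positions 72–81; the product starts at position 6.
The forward primer is identical to the top strand over positions 6–13: TATTGTGG.

5'-TATTGTGG-3'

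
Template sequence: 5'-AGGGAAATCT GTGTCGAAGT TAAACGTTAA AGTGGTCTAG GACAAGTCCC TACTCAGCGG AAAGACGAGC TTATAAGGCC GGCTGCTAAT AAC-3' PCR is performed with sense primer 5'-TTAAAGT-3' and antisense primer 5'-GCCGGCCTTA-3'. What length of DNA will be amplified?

57 bp

Scanning the template, TTAAAGT occurs at positions 27–33; this primer anneals to the bottom strand there with its 3' end pointing downstream.
Taking the reverse complement of GCCGGCCTTA gives TAAGGCCGGC, found at positions 74–83 on the template; the primer anneals here to the top strand with its 3' end pointing upstream.
Product length = (reverse-primer end) − (forward-primer start) + 1 = 83 − 27 + 1 = 57 bp.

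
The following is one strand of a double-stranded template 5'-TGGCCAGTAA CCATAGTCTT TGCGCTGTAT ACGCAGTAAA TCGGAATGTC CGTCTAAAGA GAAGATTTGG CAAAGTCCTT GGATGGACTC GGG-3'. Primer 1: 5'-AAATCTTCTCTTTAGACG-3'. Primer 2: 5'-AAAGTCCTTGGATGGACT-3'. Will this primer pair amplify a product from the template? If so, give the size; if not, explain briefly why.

No product — the primers' 3' ends point away from each other.

Primer 1 (AAATCTTCTCTTTAGACG) has reverse complement CGTCTAAAGAGAAGATTT, which matches the top strand at positions 51–68; primer 1 anneals to the top strand there with its 3' end pointing upstream toward position 51.
Primer 2 (AAAGTCCTTGGATGGACT) matches the top strand directly at positions 72–89; it anneals to the bottom strand with its 3' end pointing downstream toward position 89.
The 3' ends diverge (primer 1 extends toward position 1, primer 2 toward position 93), so the primers never converge on a shared product.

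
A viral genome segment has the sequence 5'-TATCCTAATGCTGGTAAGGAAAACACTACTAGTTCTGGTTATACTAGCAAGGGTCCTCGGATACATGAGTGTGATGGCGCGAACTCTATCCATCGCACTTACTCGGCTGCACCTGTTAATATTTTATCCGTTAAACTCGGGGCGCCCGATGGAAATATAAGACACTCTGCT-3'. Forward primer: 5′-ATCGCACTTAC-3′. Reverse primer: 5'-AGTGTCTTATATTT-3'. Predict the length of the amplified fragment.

75 bp

The forward primer matches the template at positions 92–102.
The reverse primer's reverse complement is AAATATAAGACACT, which matches the template at positions 153–166.
Amplicon spans positions 92–166: 75 bp.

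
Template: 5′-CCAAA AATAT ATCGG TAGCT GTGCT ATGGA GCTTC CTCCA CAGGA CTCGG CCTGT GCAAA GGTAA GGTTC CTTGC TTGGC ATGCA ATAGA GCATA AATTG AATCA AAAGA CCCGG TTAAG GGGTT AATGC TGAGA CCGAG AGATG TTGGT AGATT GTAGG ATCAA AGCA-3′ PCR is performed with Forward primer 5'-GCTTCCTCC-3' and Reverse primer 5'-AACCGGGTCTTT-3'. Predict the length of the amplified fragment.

87 bp

The forward primer matches the template at positions 31–39.
Taking the reverse complement of AACCGGGTCTTT gives AAAGACCCGGTT, found at positions 106–117 on the template; the primer anneals here to the top strand with its 3' end pointing upstream.
The product runs from position 31 to position 117, so its length is 117 − 31 + 1 = 87 bp.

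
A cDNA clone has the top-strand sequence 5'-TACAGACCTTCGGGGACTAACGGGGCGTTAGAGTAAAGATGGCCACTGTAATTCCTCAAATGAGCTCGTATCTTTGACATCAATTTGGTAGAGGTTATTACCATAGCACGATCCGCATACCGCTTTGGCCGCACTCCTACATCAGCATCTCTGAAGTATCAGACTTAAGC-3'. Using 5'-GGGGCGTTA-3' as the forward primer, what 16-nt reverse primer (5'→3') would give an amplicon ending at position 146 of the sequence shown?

5'-GCTGATGTAGGAGTGC-3'

The forward primer binds at positions 22–30; the product's 3' end on the top strand is position 146.
The reverse primer anneals to the top strand over positions 131–146, i.e. to GCACTCCTACATCAGC.
Its sequence written 5'→3' is the reverse complement: GCTGATGTAGGAGTGC.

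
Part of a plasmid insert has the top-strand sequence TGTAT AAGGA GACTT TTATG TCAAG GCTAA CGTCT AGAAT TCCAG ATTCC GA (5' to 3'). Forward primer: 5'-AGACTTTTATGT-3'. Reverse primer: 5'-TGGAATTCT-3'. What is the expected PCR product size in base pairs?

35 bp

Scanning the template, AGACTTTTATGT occurs at positions 10–21; this primer anneals to the bottom strand there with its 3' end pointing downstream.
The reverse primer's reverse complement is AGAATTCCA, which matches the template at positions 36–44.
Amplicon spans positions 10–44: 35 bp.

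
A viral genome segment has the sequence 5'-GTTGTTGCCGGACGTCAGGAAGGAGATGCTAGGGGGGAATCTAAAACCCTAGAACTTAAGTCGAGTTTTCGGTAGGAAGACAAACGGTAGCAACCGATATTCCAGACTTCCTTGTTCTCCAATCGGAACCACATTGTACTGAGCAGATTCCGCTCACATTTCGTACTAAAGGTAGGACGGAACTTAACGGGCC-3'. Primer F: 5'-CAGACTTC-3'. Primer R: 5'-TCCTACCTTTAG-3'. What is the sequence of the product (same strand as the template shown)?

Scanning the template, CAGACTTC occurs at positions 103–110; this primer anneals to the bottom strand there with its 3' end pointing downstream.
Taking the reverse complement of TCCTACCTTTAG gives CTAAAGGTAGGA, found at positions 166–177 on the template; the primer anneals here to the top strand with its 3' end pointing upstream.
The product is the template from position 103 through 177 (75 bp).

5'-CAGACTTCCTTGTTCTCCAATCGGAACCACATTGTACTGAGCAGATTCCGCTCACATTTCGTACTAAAGGTAGGA-3'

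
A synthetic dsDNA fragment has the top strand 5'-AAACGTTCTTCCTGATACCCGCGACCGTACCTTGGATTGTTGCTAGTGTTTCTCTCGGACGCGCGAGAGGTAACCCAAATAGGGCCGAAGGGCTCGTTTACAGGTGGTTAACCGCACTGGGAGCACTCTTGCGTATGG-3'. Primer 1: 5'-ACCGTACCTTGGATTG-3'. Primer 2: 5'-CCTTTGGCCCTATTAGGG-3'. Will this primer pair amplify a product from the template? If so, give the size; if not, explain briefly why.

Primer 2 (CCTTTGGCCCTATTAGGG) does not match the top strand, and its reverse complement CCCTAATAGGGCCAAAGG does not match either.
With no annealing site for primer 2, no amplification occurs.

No product — primer 2 has no binding site in the template.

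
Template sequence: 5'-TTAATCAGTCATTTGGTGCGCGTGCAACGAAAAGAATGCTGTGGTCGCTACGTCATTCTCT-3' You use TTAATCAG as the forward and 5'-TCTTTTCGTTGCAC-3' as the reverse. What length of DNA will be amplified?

35 bp

Scanning the template, TTAATCAG occurs at positions 1–8; this primer anneals to the bottom strand there with its 3' end pointing downstream.
Taking the reverse complement of TCTTTTCGTTGCAC gives GTGCAACGAAAAGA, found at positions 22–35 on the template; the primer anneals here to the top strand with its 3' end pointing upstream.
The product runs from position 1 to position 35, so its length is 35 − 1 + 1 = 35 bp.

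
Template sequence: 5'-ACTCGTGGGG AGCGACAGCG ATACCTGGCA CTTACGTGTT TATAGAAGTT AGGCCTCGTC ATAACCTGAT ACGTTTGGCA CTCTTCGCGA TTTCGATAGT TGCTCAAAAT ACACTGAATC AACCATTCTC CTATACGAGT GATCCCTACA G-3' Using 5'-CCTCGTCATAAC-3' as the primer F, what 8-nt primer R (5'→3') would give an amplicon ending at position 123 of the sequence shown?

The forward primer binds at positions 54–65; the product's 3' end on the top strand is position 123.
The reverse primer anneals to the top strand over positions 116–123, i.e. to GAATCAAC.
Its sequence written 5'→3' is the reverse complement: GTTGATTC.

5'-GTTGATTC-3'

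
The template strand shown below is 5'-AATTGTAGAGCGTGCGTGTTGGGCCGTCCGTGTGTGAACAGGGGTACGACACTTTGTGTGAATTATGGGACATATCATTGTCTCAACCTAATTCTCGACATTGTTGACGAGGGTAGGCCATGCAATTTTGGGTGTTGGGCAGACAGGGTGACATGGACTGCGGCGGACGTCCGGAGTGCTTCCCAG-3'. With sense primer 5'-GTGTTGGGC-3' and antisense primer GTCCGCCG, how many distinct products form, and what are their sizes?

Two products: 153 bp, 37 bp

The forward primer GTGTTGGGC matches the top strand at positions 16–24, 132–140.
The reverse primer's reverse complement is CGGCGGAC, matching at positions 161–168.
Each forward site pairs with the reverse site to give a product ending at position 168: sizes 153, 37 bp.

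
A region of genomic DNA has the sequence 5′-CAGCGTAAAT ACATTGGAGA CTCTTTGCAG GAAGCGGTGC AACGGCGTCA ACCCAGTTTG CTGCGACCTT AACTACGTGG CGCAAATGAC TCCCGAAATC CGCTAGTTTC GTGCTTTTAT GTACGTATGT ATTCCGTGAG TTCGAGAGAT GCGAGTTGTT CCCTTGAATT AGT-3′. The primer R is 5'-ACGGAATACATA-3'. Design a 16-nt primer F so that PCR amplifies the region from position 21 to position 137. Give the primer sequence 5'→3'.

5'-CTCTTTGCAGGAAGCG-3'

The reverse primer's reverse complement TATGTATTCCGT matches the template at positions 126–137; the product starts at position 21.
The forward primer is identical to the top strand over positions 21–36: CTCTTTGCAGGAAGCG.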